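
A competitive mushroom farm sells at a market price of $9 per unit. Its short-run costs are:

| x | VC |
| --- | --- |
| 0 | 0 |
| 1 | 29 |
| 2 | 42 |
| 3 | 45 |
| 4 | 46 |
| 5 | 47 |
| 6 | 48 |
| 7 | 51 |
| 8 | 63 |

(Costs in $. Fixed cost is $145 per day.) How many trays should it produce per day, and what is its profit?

Compute π = P·x − TC at each output: x=0: -145; x=1: -165; x=2: -169; x=3: -163; x=4: -155; x=5: -147; x=6: -139; x=7: -133; x=8: -136.
Profit is maximized at x = 7. AVC there is 51/7 = $7.29 ≤ P, so producing beats shutting down (which would give -$145).

x = 7; profit = -$133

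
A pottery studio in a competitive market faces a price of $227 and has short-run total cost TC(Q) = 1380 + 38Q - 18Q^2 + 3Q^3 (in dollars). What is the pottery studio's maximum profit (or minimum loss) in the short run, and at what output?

Profit = -$204 at Q = 7

AVC = 38 - 18Q + 3Q^2 has its minimum $11 at Q = 3; price $227 clears that bar, so the firm operates.
MC = 38 - 36Q + 9Q^2. Setting P = MC and taking the root on the rising branch gives Q* = 7.
TR = 227·7 = 1589. TC = 1380 + 413 = 1793. Profit = 1589 − 1793 = -$204.
Shutting down would mean losing the fixed cost of $1380, so operating at a loss of $204 is better by $1176.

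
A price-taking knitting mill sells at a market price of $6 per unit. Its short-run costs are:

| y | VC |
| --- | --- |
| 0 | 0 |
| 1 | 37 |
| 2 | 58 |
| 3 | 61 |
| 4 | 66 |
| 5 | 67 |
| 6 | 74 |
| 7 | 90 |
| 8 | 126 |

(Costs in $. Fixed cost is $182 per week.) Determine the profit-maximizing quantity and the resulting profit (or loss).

Profit at each row (π = 6y − TC): y=0: -182; y=1: -213; y=2: -228; y=3: -225; y=4: -224; y=5: -219; y=6: -220; y=7: -230; y=8: -260.
Profit is highest at y = 0. Equivalently, the lowest AVC in the table is 74/6 ≈ $12.33 at y = 6, and P = $6 falls below it — price never covers variable cost, so the firm shuts down and loses only its fixed cost.

y = 0 (shut down); profit = -$182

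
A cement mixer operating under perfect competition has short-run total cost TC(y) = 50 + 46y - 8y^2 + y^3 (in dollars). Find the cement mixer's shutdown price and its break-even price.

AVC = 46 - 8y + y^2; minimized at y = 4, giving min AVC = $30. That is the shutdown price.
ATC = 50/y + 46 - 8y + y^2. Setting dATC/dy = −50/y^2 − 8 + 2y = 0 gives y = 5 (since 2·5^3 − 8·5^2 = 50).
min ATC = 50/5 + 46 − 8·5 + 5^2 = $41. That is the break-even price.
For $30 ≤ P < $41 the firm produces at a loss; below $30 it shuts down.

Shutdown price = $30; break-even price = $41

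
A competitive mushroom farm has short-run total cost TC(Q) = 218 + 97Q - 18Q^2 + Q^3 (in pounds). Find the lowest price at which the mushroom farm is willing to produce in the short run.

£16 per unit

The firm shuts down when price falls below the minimum of average variable cost. AVC = VC/Q = 97 - 18Q + Q^2.
At the minimum of AVC, MC = AVC. MC = 97 - 36Q + 3Q^2; setting MC = AVC gives 2Q^2 - 18Q = 0, so Q = 9. min AVC = 16.
The firm shuts down for any P below £16.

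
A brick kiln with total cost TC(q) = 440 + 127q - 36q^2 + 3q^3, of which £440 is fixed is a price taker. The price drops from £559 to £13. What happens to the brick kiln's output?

Output falls from 12 to 0 (the firm shuts down)

AVC = 127 - 36q + 3q^2, minimized at q = 6 where min AVC = £19. MC = 127 - 72q + 9q^2.
With P = £559 above the shutdown price, P = MC gives q = 12.
At P = £13 < min AVC = £19, price no longer covers variable cost at any output, so the firm shuts down: q = 0.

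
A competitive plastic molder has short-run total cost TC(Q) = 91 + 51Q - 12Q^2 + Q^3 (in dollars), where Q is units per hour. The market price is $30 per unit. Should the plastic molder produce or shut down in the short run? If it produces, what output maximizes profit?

Produce at Q = 7

Variable cost is VC = 51Q - 12Q^2 + Q^3, so AVC = VC/Q = 51 - 12Q + Q^2 and MC = dTC/dQ = 51 - 24Q + 3Q^2.
The AVC parabola has its vertex at Q = 12/2 = 6, where AVC = 51 - 12·6 + 6^2 = $15.
P = $30 exceeds min AVC = $15, so the firm stays open.
Set P = MC: 30 = 51 - 24Q + 3Q^2 → 21 - 24Q + 3Q^2 = 0. The roots are Q = 1 and Q = 7; the profit-maximizing output is on the rising part of MC, so Q* = 7.
Check: AVC at Q = 7 is $16 ≤ P, so revenue covers variable cost.
Profit = P·Q − TC = 30·7 − 203 = $7.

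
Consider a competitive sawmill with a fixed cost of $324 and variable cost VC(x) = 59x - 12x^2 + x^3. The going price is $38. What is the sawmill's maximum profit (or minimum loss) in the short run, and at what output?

Profit = -$226 at x = 7

AVC = 59 - 12x + x^2 has its minimum $23 at x = 6; price $38 clears that bar, so the firm operates.
With MC = 59 - 24x + 3x^2, P = MC on the upward-sloping part at x* = 7.
TR = 38·7 = 266. TC = 324 + 168 = 492. Profit = 266 − 492 = -$226.
By producing, the firm covers all variable cost plus $98 of fixed cost; shutting down would lose the full $324.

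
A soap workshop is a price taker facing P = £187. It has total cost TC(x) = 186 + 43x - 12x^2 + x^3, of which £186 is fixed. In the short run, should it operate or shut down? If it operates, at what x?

Variable cost is VC = 43x - 12x^2 + x^3, so AVC = VC/x = 43 - 12x + x^2 and MC = dTC/dx = 43 - 24x + 3x^2.
The AVC parabola has its vertex at x = 12/2 = 6, where AVC = 43 - 12·6 + 6^2 = £7.
P = £187 exceeds min AVC = £7, so the firm stays open.
P = MC gives -144 - 24x + 3x^2 = 0, with roots -4 and 12. Take the larger (rising MC): x* = 12.
Check: AVC at x = 12 is £43 ≤ P, so revenue covers variable cost.
Profit = P·x − TC = 187·12 − 702 = £1542.

Produce at x = 12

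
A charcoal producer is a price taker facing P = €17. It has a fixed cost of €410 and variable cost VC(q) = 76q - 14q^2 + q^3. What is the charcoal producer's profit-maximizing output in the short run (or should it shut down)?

Shut down

Strip out fixed cost: VC = 76q - 14q^2 + q^3. Then AVC = 76 - 14q + q^2 and MC = 76 - 28q + 3q^2.
AVC hits its minimum where MC = AVC, at q = 7, giving min AVC = 76 - 14·7 + 7^2 = €27.
Since P = €17 < min AVC = €27, price fails to cover variable cost at any output.
Shutting down limits the loss to fixed cost, €410.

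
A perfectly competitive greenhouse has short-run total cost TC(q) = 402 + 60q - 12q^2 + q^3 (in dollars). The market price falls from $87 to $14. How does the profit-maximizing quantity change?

AVC = 60 - 12q + q^2, minimized at q = 6 where min AVC = $24. MC = 60 - 24q + 3q^2.
With P = $87 above the shutdown price, P = MC gives q = 9.
At P = $14 < min AVC = $24, price no longer covers variable cost at any output, so the firm shuts down: q = 0.

Output falls from 9 to 0 (the firm shuts down)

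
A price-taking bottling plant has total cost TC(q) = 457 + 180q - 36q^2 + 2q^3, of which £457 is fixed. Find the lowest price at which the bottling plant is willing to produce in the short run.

The shutdown price is the minimum of AVC. VC = 180q - 36q^2 + 2q^3, so AVC = 180 - 36q + 2q^2.
At the minimum of AVC, MC = AVC. MC = 180 - 72q + 6q^2; setting MC = AVC gives 4q^2 - 36q = 0, so q = 9. min AVC = 18.
For P < £18 the firm produces nothing.

£18 per unit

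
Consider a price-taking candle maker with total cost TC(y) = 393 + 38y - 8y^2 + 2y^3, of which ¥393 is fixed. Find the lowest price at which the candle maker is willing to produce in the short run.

The shutdown price is the minimum of AVC. VC = 38y - 8y^2 + 2y^3, so AVC = 38 - 8y + 2y^2.
At the minimum of AVC, MC = AVC. MC = 38 - 16y + 6y^2; setting MC = AVC gives 4y^2 - 8y = 0, so y = 2. min AVC = 30.
The firm shuts down for any P below ¥30.

¥30 per unit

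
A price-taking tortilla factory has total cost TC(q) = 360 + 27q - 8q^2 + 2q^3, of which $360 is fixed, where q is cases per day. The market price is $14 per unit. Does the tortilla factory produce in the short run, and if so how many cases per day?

Shut down

From TC, MC = TC'(q) = 27 - 16q + 6q^2 and AVC = VC/q = 27 - 8q + 2q^2.
The AVC parabola has its vertex at q = 8/4 = 2, where AVC = 27 - 8·2 + 2·2^2 = $19.
P = $14 lies below min AVC = $19; no output level covers variable cost.
Best response: produce nothing and absorb the $360 fixed cost.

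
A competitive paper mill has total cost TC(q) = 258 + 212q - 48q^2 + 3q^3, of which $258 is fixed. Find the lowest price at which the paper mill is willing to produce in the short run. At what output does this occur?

$20 per unit, at q = 8

The firm shuts down when price falls below the minimum of average variable cost. AVC = VC/q = 212 - 48q + 3q^2.
At the minimum of AVC, MC = AVC. MC = 212 - 96q + 9q^2; setting MC = AVC gives 6q^2 - 48q = 0, so q = 8. min AVC = 20.
So the shutdown price is $20.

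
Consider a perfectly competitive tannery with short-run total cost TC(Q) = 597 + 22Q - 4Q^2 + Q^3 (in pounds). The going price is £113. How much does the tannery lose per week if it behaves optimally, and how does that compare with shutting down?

Profit = -£107 at Q = 7

AVC = 22 - 4Q + Q^2 has its minimum £18 at Q = 2; price £113 clears that bar, so the firm operates.
MC = 22 - 8Q + 3Q^2. Setting P = MC and taking the root on the rising branch gives Q* = 7.
TR = 113·7 = 791. TC = 597 + 301 = 898. Profit = 791 − 898 = -£107.
That loss of £107 beats the £597 the firm would lose by shutting down; producing recovers £490 of fixed cost.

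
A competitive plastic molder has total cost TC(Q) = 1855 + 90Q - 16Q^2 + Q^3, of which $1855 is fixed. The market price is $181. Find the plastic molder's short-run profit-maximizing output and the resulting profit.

Profit = -$165 at Q = 13

AVC = 90 - 16Q + Q^2; min AVC = $26 at Q = 8. Since P = $181 ≥ min AVC, the firm produces.
MC = 90 - 32Q + 3Q^2. Setting P = MC and taking the root on the rising branch gives Q* = 13.
TR = 181·13 = 2353. TC = 1855 + 663 = 2518. Profit = 2353 − 2518 = -$165.
Shutting down would mean losing the fixed cost of $1855, so operating at a loss of $165 is better by $1690.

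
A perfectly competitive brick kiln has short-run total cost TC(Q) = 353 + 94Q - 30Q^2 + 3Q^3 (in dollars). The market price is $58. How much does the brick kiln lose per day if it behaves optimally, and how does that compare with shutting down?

Profit = -$137 at Q = 6

AVC = 94 - 30Q + 3Q^2 has its minimum $19 at Q = 5; price $58 clears that bar, so the firm operates.
With MC = 94 - 60Q + 9Q^2, P = MC on the upward-sloping part at Q* = 6.
TR = 58·6 = 348. TC = 353 + 132 = 485. Profit = 348 − 485 = -$137.
Shutting down would mean losing the fixed cost of $353, so operating at a loss of $137 is better by $216.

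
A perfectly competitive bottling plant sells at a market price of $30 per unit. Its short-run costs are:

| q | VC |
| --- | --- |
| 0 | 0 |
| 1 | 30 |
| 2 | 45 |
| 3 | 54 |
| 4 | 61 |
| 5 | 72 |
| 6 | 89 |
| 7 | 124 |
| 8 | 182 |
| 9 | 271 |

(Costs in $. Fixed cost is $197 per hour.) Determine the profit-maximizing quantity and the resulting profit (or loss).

Tabulate TR − TC: q=0: -197; q=1: -197; q=2: -182; q=3: -161; q=4: -138; q=5: -119; q=6: -106; q=7: -111; q=8: -139; q=9: -198.
Profit is maximized at q = 6. AVC there is 89/6 = $14.83 ≤ P, so producing beats shutting down (which would give -$197).

q = 6; profit = -$106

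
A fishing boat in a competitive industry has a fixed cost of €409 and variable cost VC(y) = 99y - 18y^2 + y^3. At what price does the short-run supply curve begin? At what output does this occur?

The firm shuts down when price falls below the minimum of average variable cost. AVC = VC/y = 99 - 18y + y^2.
dAVC/dy = -18 + 2y = 0 gives y = 9. min AVC = 99 - 18·9 + 9^2 = 18.
So the shutdown price is €18.

€18 per unit, at y = 9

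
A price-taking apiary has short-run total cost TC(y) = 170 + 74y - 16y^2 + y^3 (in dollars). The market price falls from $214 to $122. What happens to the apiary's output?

Output falls from 14 to 12

MC = 74 - 32y + 3y^2; the shutdown threshold is min AVC = $10 (at y = 8).
At P = $214 ≥ min AVC, set P = MC on the rising branch: y = 14.
At P = $122 ≥ min AVC, set P = MC: y = 12. The firm stays open but cuts output.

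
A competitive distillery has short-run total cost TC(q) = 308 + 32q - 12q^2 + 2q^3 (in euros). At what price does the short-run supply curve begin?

Short-run supply begins at min AVC. From VC = 32q - 12q^2 + 2q^3, AVC = 32 - 12q + 2q^2.
At the minimum of AVC, MC = AVC. MC = 32 - 24q + 6q^2; setting MC = AVC gives 4q^2 - 12q = 0, so q = 3. min AVC = 14.
For P < €14 the firm produces nothing.

€14 per unit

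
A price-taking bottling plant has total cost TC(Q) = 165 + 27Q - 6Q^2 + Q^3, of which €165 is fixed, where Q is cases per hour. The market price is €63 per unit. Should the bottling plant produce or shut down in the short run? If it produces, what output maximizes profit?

Produce at Q = 6

Variable cost is VC = 27Q - 6Q^2 + Q^3, so AVC = VC/Q = 27 - 6Q + Q^2 and MC = dTC/dQ = 27 - 12Q + 3Q^2.
AVC is minimized where dAVC/dQ = -6 + 2Q = 0, at Q = 3; min AVC = 27 - 6·3 + 3^2 = €18.
Because €63 ≥ €18, revenue can cover variable cost; the firm operates.
Set P = MC: 63 = 27 - 12Q + 3Q^2 → -36 - 12Q + 3Q^2 = 0. The roots are Q = -2 and Q = 6; the profit-maximizing output is on the rising part of MC, so Q* = 6.
Check: AVC at Q = 6 is €27 ≤ P, so revenue covers variable cost.
Profit = P·Q − TC = 63·6 − 327 = €51.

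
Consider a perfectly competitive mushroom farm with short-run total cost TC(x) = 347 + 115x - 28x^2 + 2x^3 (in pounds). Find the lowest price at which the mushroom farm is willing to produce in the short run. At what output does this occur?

The shutdown price is the minimum of AVC. VC = 115x - 28x^2 + 2x^3, so AVC = 115 - 28x + 2x^2.
dAVC/dx = -28 + 4x = 0 gives x = 7. min AVC = 115 - 28·7 + 2·7^2 = 17.
So the shutdown price is £17.

£17 per unit, at x = 7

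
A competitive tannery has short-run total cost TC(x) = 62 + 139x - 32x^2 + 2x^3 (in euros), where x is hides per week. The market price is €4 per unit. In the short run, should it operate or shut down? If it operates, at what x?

Shut down

Strip out fixed cost: VC = 139x - 32x^2 + 2x^3. Then AVC = 139 - 32x + 2x^2 and MC = 139 - 64x + 6x^2.
The AVC parabola has its vertex at x = 32/4 = 8, where AVC = 139 - 32·8 + 2·8^2 = €11.
Since P = €4 < min AVC = €11, price fails to cover variable cost at any output.
Shutting down limits the loss to fixed cost, €62.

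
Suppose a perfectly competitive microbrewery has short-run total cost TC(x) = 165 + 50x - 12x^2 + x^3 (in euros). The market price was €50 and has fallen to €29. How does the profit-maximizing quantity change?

MC = 50 - 24x + 3x^2; the shutdown threshold is min AVC = €14 (at x = 6).
At P = €50 ≥ min AVC, set P = MC on the rising branch: x = 8.
At P = €29 ≥ min AVC, set P = MC: x = 7. The firm stays open but cuts output.

Output falls from 8 to 7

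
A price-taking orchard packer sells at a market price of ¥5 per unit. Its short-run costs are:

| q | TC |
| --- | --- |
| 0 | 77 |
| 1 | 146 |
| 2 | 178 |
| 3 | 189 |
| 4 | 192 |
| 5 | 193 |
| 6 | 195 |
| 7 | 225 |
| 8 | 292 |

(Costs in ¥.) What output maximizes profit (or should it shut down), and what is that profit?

q = 0 (shut down); profit = -¥77

Profit at each row (π = 5q − TC): q=0: -77; q=1: -141; q=2: -168; q=3: -174; q=4: -172; q=5: -168; q=6: -165; q=7: -190; q=8: -252.
Profit is highest at q = 0. Equivalently, the lowest AVC in the table is 118/6 ≈ ¥19.67 at q = 6, and P = ¥5 falls below it — price never covers variable cost, so the firm shuts down and loses only its fixed cost.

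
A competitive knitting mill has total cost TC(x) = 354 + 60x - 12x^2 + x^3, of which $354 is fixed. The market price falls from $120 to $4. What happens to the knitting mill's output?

Output falls from 10 to 0 (the firm shuts down)

MC = 60 - 24x + 3x^2; the shutdown threshold is min AVC = $24 (at x = 6).
At P = $120 ≥ min AVC, set P = MC on the rising branch: x = 10.
At P = $4 < min AVC = $24, price no longer covers variable cost at any output, so the firm shuts down: x = 0.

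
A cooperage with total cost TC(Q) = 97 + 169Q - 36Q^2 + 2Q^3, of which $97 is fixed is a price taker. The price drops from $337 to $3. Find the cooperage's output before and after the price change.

MC = 169 - 72Q + 6Q^2; the shutdown threshold is min AVC = $7 (at Q = 9).
At P = $337 ≥ min AVC, set P = MC on the rising branch: Q = 14.
At P = $3 < min AVC = $7, price no longer covers variable cost at any output, so the firm shuts down: Q = 0.

Output falls from 14 to 0 (the firm shuts down)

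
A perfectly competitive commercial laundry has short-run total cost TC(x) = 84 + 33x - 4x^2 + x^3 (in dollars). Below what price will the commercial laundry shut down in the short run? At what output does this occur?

The firm shuts down when price falls below the minimum of average variable cost. AVC = VC/x = 33 - 4x + x^2.
At the minimum of AVC, MC = AVC. MC = 33 - 8x + 3x^2; setting MC = AVC gives 2x^2 - 4x = 0, so x = 2. min AVC = 29.
So the shutdown price is $29.

$29 per unit, at x = 2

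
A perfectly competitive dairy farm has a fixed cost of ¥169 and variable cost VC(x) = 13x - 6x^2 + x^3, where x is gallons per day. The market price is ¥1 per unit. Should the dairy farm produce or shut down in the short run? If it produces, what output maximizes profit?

Strip out fixed cost: VC = 13x - 6x^2 + x^3. Then AVC = 13 - 6x + x^2 and MC = 13 - 12x + 3x^2.
AVC is minimized where dAVC/dx = -6 + 2x = 0, at x = 3; min AVC = 13 - 6·3 + 3^2 = ¥4.
Since P = ¥1 < min AVC = ¥4, price fails to cover variable cost at any output.
Shutting down limits the loss to fixed cost, ¥169.

Shut down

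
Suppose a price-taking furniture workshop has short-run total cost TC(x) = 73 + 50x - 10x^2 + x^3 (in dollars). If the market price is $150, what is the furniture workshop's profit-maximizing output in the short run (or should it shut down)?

Variable cost is VC = 50x - 10x^2 + x^3, so AVC = VC/x = 50 - 10x + x^2 and MC = dTC/dx = 50 - 20x + 3x^2.
AVC is minimized where dAVC/dx = -10 + 2x = 0, at x = 5; min AVC = 50 - 10·5 + 5^2 = $25.
P = $150 exceeds min AVC = $25, so the firm stays open.
Solving P = MC: -100 - 20x + 3x^2 = 0 ⇒ x = -10/3 or 10. On the upward-sloping branch, x* = 10.
Check: AVC at x = 10 is $50 ≤ P, so revenue covers variable cost.
Profit = P·x − TC = 150·10 − 573 = $927.

Produce at x = 10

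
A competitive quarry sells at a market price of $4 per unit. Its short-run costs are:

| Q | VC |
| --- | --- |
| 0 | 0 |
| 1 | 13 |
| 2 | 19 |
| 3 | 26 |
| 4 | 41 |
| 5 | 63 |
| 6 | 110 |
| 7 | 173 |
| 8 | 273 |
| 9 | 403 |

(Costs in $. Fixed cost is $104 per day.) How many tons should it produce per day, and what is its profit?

Tabulate TR − TC: Q=0: -104; Q=1: -113; Q=2: -115; Q=3: -118; Q=4: -129; Q=5: -147; Q=6: -190; Q=7: -249; Q=8: -345; Q=9: -471.
Profit is highest at Q = 0. Equivalently, the lowest AVC in the table is 26/3 ≈ $8.67 at Q = 3, and P = $4 falls below it — price never covers variable cost, so the firm shuts down and loses only its fixed cost.

Q = 0 (shut down); profit = -$104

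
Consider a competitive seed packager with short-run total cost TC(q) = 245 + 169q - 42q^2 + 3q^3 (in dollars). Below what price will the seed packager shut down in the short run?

Short-run supply begins at min AVC. From VC = 169q - 42q^2 + 3q^3, AVC = 169 - 42q + 3q^2.
At the minimum of AVC, MC = AVC. MC = 169 - 84q + 9q^2; setting MC = AVC gives 6q^2 - 42q = 0, so q = 7. min AVC = 22.
For P < $22 the firm produces nothing.

$22 per unit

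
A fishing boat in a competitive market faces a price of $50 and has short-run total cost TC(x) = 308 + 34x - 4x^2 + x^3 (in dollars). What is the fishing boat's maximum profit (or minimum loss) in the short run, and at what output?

AVC = 34 - 4x + x^2; min AVC = $30 at x = 2. Since P = $50 ≥ min AVC, the firm produces.
MC = 34 - 8x + 3x^2. Setting P = MC and taking the root on the rising branch gives x* = 4.
TR = 50·4 = 200. TC = 308 + 136 = 444. Profit = 200 − 444 = -$244.
Shutting down would mean losing the fixed cost of $308, so operating at a loss of $244 is better by $64.

Profit = -$244 at x = 4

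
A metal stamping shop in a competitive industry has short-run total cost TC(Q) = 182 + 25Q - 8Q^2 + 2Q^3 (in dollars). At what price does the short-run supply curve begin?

The firm shuts down when price falls below the minimum of average variable cost. AVC = VC/Q = 25 - 8Q + 2Q^2.
dAVC/dQ = -8 + 4Q = 0 gives Q = 2. min AVC = 25 - 8·2 + 2·2^2 = 17.
The firm shuts down for any P below $17.

$17 per unit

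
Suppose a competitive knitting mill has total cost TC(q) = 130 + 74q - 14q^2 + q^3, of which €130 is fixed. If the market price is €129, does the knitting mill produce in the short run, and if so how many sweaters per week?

Variable cost is VC = 74q - 14q^2 + q^3, so AVC = VC/q = 74 - 14q + q^2 and MC = dTC/dq = 74 - 28q + 3q^2.
AVC is minimized where dAVC/dq = -14 + 2q = 0, at q = 7; min AVC = 74 - 14·7 + 7^2 = €25.
Since P = €129 ≥ min AVC = €25, price covers variable cost and the firm should produce.
P = MC gives -55 - 28q + 3q^2 = 0, with roots -5/3 and 11. Take the larger (rising MC): q* = 11.
Check: AVC at q = 11 is €41 ≤ P, so revenue covers variable cost.
Profit = P·q − TC = 129·11 − 581 = €838.

Produce at q = 11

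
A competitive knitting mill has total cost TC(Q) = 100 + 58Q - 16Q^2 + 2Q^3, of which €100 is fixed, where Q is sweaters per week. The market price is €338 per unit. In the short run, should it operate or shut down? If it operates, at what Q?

From TC, MC = TC'(Q) = 58 - 32Q + 6Q^2 and AVC = VC/Q = 58 - 16Q + 2Q^2.
The AVC parabola has its vertex at Q = 16/4 = 4, where AVC = 58 - 16·4 + 2·4^2 = €26.
Because €338 ≥ €26, revenue can cover variable cost; the firm operates.
P = MC gives -280 - 32Q + 6Q^2 = 0, with roots -14/3 and 10. Take the larger (rising MC): Q* = 10.
Check: AVC at Q = 10 is €98 ≤ P, so revenue covers variable cost.
Profit = P·Q − TC = 338·10 − 1080 = €2300.

Produce at Q = 10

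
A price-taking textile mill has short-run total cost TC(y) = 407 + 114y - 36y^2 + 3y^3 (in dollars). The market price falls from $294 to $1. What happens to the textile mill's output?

AVC = 114 - 36y + 3y^2, minimized at y = 6 where min AVC = $6. MC = 114 - 72y + 9y^2.
At P = $294 ≥ min AVC, set P = MC on the rising branch: y = 10.
At P = $1 < min AVC = $6, price no longer covers variable cost at any output, so the firm shuts down: y = 0.

Output falls from 10 to 0 (the firm shuts down)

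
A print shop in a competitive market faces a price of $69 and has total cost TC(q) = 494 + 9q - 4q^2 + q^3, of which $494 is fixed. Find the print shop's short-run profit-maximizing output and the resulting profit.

AVC = 9 - 4q + q^2; min AVC = $5 at q = 2. Since P = $69 ≥ min AVC, the firm produces.
With MC = 9 - 8q + 3q^2, P = MC on the upward-sloping part at q* = 6.
TR = 69·6 = 414. TC = 494 + 126 = 620. Profit = 414 − 620 = -$206.
Shutting down would mean losing the fixed cost of $494, so operating at a loss of $206 is better by $288.

Profit = -$206 at q = 6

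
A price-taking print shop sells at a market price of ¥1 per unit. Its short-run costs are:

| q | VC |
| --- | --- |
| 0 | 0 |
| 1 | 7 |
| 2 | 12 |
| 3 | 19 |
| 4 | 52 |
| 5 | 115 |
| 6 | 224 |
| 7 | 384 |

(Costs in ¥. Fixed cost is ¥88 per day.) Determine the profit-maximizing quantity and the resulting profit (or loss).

q = 0 (shut down); profit = -¥88

Tabulate TR − TC: q=0: -88; q=1: -94; q=2: -98; q=3: -104; q=4: -136; q=5: -198; q=6: -306; q=7: -465.
Profit is highest at q = 0. Equivalently, the lowest AVC in the table is 12/2 ≈ ¥6 at q = 2, and P = ¥1 falls below it — price never covers variable cost, so the firm shuts down and loses only its fixed cost.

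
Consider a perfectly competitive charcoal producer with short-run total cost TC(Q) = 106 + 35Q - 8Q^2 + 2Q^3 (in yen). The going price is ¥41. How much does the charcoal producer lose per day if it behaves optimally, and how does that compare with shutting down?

AVC = 35 - 8Q + 2Q^2 has its minimum ¥27 at Q = 2; price ¥41 clears that bar, so the firm operates.
With MC = 35 - 16Q + 6Q^2, P = MC on the upward-sloping part at Q* = 3.
TR = 41·3 = 123. TC = 106 + 87 = 193. Profit = 123 − 193 = -¥70.
By producing, the firm covers all variable cost plus ¥36 of fixed cost; shutting down would lose the full ¥106.

Profit = -¥70 at Q = 3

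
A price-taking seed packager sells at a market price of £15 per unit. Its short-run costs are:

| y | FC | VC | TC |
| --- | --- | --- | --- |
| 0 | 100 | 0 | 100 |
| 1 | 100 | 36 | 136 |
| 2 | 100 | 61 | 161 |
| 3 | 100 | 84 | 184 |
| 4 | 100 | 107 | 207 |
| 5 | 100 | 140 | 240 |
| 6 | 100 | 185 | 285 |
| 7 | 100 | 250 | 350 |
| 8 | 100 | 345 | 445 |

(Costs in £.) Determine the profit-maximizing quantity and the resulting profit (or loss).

y = 0 (shut down); profit = -£100

Tabulate TR − TC: y=0: -100; y=1: -121; y=2: -131; y=3: -139; y=4: -147; y=5: -165; y=6: -195; y=7: -245; y=8: -325.
Profit is highest at y = 0. Equivalently, the lowest AVC in the table is 107/4 ≈ £26.75 at y = 4, and P = £15 falls below it — price never covers variable cost, so the firm shuts down and loses only its fixed cost.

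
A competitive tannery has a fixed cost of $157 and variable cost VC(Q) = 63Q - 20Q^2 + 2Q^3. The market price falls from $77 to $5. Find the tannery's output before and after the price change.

AVC = 63 - 20Q + 2Q^2, minimized at Q = 5 where min AVC = $13. MC = 63 - 40Q + 6Q^2.
At P = $77 ≥ min AVC, set P = MC on the rising branch: Q = 7.
At P = $5 < min AVC = $13, price no longer covers variable cost at any output, so the firm shuts down: Q = 0.

Output falls from 7 to 0 (the firm shuts down)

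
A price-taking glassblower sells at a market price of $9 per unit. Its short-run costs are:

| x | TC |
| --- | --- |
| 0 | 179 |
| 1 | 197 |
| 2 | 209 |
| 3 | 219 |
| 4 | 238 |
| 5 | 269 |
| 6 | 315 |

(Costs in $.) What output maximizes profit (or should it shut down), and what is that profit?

x = 0 (shut down); profit = -$179

Profit at each row (π = 9x − TC): x=0: -179; x=1: -188; x=2: -191; x=3: -192; x=4: -202; x=5: -224; x=6: -261.
Profit is highest at x = 0. Equivalently, the lowest AVC in the table is 40/3 ≈ $13.33 at x = 3, and P = $9 falls below it — price never covers variable cost, so the firm shuts down and loses only its fixed cost.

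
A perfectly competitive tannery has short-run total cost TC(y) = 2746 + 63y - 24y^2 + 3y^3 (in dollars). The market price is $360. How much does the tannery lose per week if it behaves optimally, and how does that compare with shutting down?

Profit = -$316 at y = 9

AVC = 63 - 24y + 3y^2 has its minimum $15 at y = 4; price $360 clears that bar, so the firm operates.
With MC = 63 - 48y + 9y^2, P = MC on the upward-sloping part at y* = 9.
TR = 360·9 = 3240. TC = 2746 + 810 = 3556. Profit = 3240 − 3556 = -$316.
That loss of $316 beats the $2746 the firm would lose by shutting down; producing recovers $2430 of fixed cost.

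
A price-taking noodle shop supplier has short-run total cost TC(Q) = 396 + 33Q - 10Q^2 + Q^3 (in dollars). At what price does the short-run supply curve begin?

Short-run supply begins at min AVC. From VC = 33Q - 10Q^2 + Q^3, AVC = 33 - 10Q + Q^2.
dAVC/dQ = -10 + 2Q = 0 gives Q = 5. min AVC = 33 - 10·5 + 5^2 = 8.
The firm shuts down for any P below $8.

$8 per unit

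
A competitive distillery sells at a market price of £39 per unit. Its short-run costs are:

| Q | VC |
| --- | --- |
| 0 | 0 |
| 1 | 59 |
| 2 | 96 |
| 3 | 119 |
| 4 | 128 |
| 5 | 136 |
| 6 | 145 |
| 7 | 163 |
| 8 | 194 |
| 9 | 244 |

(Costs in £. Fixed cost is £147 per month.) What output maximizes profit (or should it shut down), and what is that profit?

Tabulate TR − TC: Q=0: -147; Q=1: -167; Q=2: -165; Q=3: -149; Q=4: -119; Q=5: -88; Q=6: -58; Q=7: -37; Q=8: -29; Q=9: -40.
Profit is maximized at Q = 8. AVC there is 194/8 = £24.25 ≤ P, so producing beats shutting down (which would give -£147).

Q = 8; profit = -£29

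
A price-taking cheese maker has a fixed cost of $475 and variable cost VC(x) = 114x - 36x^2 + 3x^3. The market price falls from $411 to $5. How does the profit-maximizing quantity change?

Output falls from 11 to 0 (the firm shuts down)

AVC = 114 - 36x + 3x^2, minimized at x = 6 where min AVC = $6. MC = 114 - 72x + 9x^2.
At P = $411 ≥ min AVC, set P = MC on the rising branch: x = 11.
At P = $5 < min AVC = $6, price no longer covers variable cost at any output, so the firm shuts down: x = 0.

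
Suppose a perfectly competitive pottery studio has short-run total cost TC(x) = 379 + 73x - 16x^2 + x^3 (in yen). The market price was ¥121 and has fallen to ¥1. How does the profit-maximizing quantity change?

Output falls from 12 to 0 (the firm shuts down)

MC = 73 - 32x + 3x^2; the shutdown threshold is min AVC = ¥9 (at x = 8).
At P = ¥121 ≥ min AVC, set P = MC on the rising branch: x = 12.
At P = ¥1 < min AVC = ¥9, price no longer covers variable cost at any output, so the firm shuts down: x = 0.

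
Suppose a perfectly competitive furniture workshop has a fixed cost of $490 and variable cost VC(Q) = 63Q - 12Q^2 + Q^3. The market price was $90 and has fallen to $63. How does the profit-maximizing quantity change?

MC = 63 - 24Q + 3Q^2; the shutdown threshold is min AVC = $27 (at Q = 6).
With P = $90 above the shutdown price, P = MC gives Q = 9.
At P = $63 ≥ min AVC, set P = MC: Q = 8. The firm stays open but cuts output.

Output falls from 9 to 8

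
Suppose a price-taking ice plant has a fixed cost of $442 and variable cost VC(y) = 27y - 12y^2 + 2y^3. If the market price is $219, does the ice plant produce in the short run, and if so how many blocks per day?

Produce at y = 8

Strip out fixed cost: VC = 27y - 12y^2 + 2y^3. Then AVC = 27 - 12y + 2y^2 and MC = 27 - 24y + 6y^2.
The AVC parabola has its vertex at y = 12/4 = 3, where AVC = 27 - 12·3 + 2·3^2 = $9.
Since P = $219 ≥ min AVC = $9, price covers variable cost and the firm should produce.
Set P = MC: 219 = 27 - 24y + 6y^2 → -192 - 24y + 6y^2 = 0. The roots are y = -4 and y = 8; the profit-maximizing output is on the rising part of MC, so y* = 8.
Check: AVC at y = 8 is $59 ≤ P, so revenue covers variable cost.
Profit = P·y − TC = 219·8 − 914 = $838.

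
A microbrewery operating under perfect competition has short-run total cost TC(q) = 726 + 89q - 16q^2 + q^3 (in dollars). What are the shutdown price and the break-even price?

Shutdown price = min AVC. AVC = 89 - 16q + q^2, with vertex at q = 8 and minimum $25.
ATC = 726/q + 89 - 16q + q^2. Setting dATC/dq = −726/q^2 − 16 + 2q = 0 gives q = 11 (since 2·11^3 − 16·11^2 = 726).
min ATC = 726/11 + 89 − 16·11 + 11^2 = $100. That is the break-even price.
Between these two prices the firm operates at a loss; above $100 it earns a profit.

Shutdown price = $25; break-even price = $100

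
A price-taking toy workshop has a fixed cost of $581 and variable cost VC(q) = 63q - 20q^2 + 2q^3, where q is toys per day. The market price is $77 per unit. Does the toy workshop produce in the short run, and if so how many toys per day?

From TC, MC = TC'(q) = 63 - 40q + 6q^2 and AVC = VC/q = 63 - 20q + 2q^2.
AVC hits its minimum where MC = AVC, at q = 5, giving min AVC = 63 - 20·5 + 2·5^2 = $13.
Since P = $77 ≥ min AVC = $13, price covers variable cost and the firm should produce.
P = MC gives -14 - 40q + 6q^2 = 0, with roots -1/3 and 7. Take the larger (rising MC): q* = 7.
Check: AVC at q = 7 is $21 ≤ P, so revenue covers variable cost.
Profit = P·q − TC = 77·7 − 728 = -$189, a loss, but smaller than the $581 fixed cost the firm would lose by shutting down.

Produce at q = 7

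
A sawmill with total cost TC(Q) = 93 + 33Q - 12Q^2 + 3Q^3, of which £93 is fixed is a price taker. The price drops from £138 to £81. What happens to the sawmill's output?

Output falls from 5 to 4

MC = 33 - 24Q + 9Q^2; the shutdown threshold is min AVC = £21 (at Q = 2).
With P = £138 above the shutdown price, P = MC gives Q = 5.
At P = £81 ≥ min AVC, set P = MC: Q = 4. The firm stays open but cuts output.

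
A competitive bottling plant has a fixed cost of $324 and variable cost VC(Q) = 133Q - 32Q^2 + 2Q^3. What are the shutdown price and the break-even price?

Shutdown price = $5; break-even price = $43

Shutdown price = min AVC. AVC = 133 - 32Q + 2Q^2, with vertex at Q = 8 and minimum $5.
ATC = 324/Q + 133 - 32Q + 2Q^2. Setting dATC/dQ = −324/Q^2 − 32 + 4Q = 0 gives Q = 9 (since 4·9^3 − 32·9^2 = 324).
min ATC = 324/9 + 133 − 32·9 + 2·9^2 = $43. That is the break-even price.
For $5 ≤ P < $43 the firm produces at a loss; below $5 it shuts down.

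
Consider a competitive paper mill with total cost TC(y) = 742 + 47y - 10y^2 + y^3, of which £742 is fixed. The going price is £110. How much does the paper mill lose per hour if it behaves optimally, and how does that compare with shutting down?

AVC = 47 - 10y + y^2; min AVC = £22 at y = 5. Since P = £110 ≥ min AVC, the firm produces.
MC = 47 - 20y + 3y^2. Setting P = MC and taking the root on the rising branch gives y* = 9.
TR = 110·9 = 990. TC = 742 + 342 = 1084. Profit = 990 − 1084 = -£94.
Shutting down would mean losing the fixed cost of £742, so operating at a loss of £94 is better by £648.

Profit = -£94 at y = 9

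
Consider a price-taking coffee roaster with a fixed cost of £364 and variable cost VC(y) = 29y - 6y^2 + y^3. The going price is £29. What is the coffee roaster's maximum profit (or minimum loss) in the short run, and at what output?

Profit = -£332 at y = 4

AVC = 29 - 6y + y^2; min AVC = £20 at y = 3. Since P = £29 ≥ min AVC, the firm produces.
With MC = 29 - 12y + 3y^2, P = MC on the upward-sloping part at y* = 4.
TR = 29·4 = 116. TC = 364 + 84 = 448. Profit = 116 − 448 = -£332.
By producing, the firm covers all variable cost plus £32 of fixed cost; shutting down would lose the full £364.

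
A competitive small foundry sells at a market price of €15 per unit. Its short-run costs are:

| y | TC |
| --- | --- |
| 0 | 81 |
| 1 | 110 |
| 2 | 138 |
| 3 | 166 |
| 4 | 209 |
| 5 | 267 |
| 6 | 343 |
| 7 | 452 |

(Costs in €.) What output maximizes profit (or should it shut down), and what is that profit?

Compute π = P·y − TC at each output: y=0: -81; y=1: -95; y=2: -108; y=3: -121; y=4: -149; y=5: -192; y=6: -253; y=7: -347.
Profit is highest at y = 0. Equivalently, the lowest AVC in the table is 85/3 ≈ €28.33 at y = 3, and P = €15 falls below it — price never covers variable cost, so the firm shuts down and loses only its fixed cost.

y = 0 (shut down); profit = -€81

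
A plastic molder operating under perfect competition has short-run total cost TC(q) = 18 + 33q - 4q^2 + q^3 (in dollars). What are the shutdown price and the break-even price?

Shutdown price = $29; break-even price = $36

Shutdown price = min AVC. AVC = 33 - 4q + q^2, with vertex at q = 2 and minimum $29.
ATC = 18/q + 33 - 4q + q^2. Setting dATC/dq = −18/q^2 − 4 + 2q = 0 gives q = 3 (since 2·3^3 − 4·3^2 = 18).
min ATC = 18/3 + 33 − 4·3 + 3^2 = $36. That is the break-even price.
For $29 ≤ P < $36 the firm produces at a loss; below $29 it shuts down.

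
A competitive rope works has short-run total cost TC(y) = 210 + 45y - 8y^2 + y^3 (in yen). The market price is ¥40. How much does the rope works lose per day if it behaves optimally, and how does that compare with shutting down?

AVC = 45 - 8y + y^2; min AVC = ¥29 at y = 4. Since P = ¥40 ≥ min AVC, the firm produces.
MC = 45 - 16y + 3y^2. Setting P = MC and taking the root on the rising branch gives y* = 5.
TR = 40·5 = 200. TC = 210 + 150 = 360. Profit = 200 − 360 = -¥160.
Shutting down would mean losing the fixed cost of ¥210, so operating at a loss of ¥160 is better by ¥50.

Profit = -¥160 at y = 5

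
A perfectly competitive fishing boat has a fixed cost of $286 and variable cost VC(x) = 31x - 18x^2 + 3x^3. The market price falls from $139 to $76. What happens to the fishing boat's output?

AVC = 31 - 18x + 3x^2, minimized at x = 3 where min AVC = $4. MC = 31 - 36x + 9x^2.
At P = $139 ≥ min AVC, set P = MC on the rising branch: x = 6.
At P = $76 ≥ min AVC, set P = MC: x = 5. The firm stays open but cuts output.

Output falls from 6 to 5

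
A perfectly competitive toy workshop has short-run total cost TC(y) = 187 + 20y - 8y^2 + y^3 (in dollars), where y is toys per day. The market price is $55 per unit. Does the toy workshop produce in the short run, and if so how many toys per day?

Strip out fixed cost: VC = 20y - 8y^2 + y^3. Then AVC = 20 - 8y + y^2 and MC = 20 - 16y + 3y^2.
AVC hits its minimum where MC = AVC, at y = 4, giving min AVC = 20 - 8·4 + 4^2 = $4.
Since P = $55 ≥ min AVC = $4, price covers variable cost and the firm should produce.
Solving P = MC: -35 - 16y + 3y^2 = 0 ⇒ y = -5/3 or 7. On the upward-sloping branch, y* = 7.
Check: AVC at y = 7 is $13 ≤ P, so revenue covers variable cost.
Profit = P·y − TC = 55·7 − 278 = $107.

Produce at y = 7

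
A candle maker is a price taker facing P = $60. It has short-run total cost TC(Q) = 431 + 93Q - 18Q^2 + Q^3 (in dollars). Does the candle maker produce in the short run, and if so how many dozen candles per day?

Produce at Q = 11

From TC, MC = TC'(Q) = 93 - 36Q + 3Q^2 and AVC = VC/Q = 93 - 18Q + Q^2.
The AVC parabola has its vertex at Q = 18/2 = 9, where AVC = 93 - 18·9 + 9^2 = $12.
P = $60 exceeds min AVC = $12, so the firm stays open.
Solving P = MC: 33 - 36Q + 3Q^2 = 0 ⇒ Q = 1 or 11. On the upward-sloping branch, Q* = 11.
Check: AVC at Q = 11 is $16 ≤ P, so revenue covers variable cost.
Profit = P·Q − TC = 60·11 − 607 = $53.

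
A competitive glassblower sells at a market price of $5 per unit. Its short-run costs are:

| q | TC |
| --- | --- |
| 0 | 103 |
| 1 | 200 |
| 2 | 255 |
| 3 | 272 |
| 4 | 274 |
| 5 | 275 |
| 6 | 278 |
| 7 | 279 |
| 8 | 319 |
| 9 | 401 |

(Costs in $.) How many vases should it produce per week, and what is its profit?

q = 0 (shut down); profit = -$103

Tabulate TR − TC: q=0: -103; q=1: -195; q=2: -245; q=3: -257; q=4: -254; q=5: -250; q=6: -248; q=7: -244; q=8: -279; q=9: -356.
Profit is highest at q = 0. Equivalently, the lowest AVC in the table is 176/7 ≈ $25.14 at q = 7, and P = $5 falls below it — price never covers variable cost, so the firm shuts down and loses only its fixed cost.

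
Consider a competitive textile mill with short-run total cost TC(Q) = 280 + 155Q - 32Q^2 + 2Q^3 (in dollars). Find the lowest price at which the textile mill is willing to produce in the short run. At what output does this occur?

$27 per unit, at Q = 8

The shutdown price is the minimum of AVC. VC = 155Q - 32Q^2 + 2Q^3, so AVC = 155 - 32Q + 2Q^2.
dAVC/dQ = -32 + 4Q = 0 gives Q = 8. min AVC = 155 - 32·8 + 2·8^2 = 27.
So the shutdown price is $27.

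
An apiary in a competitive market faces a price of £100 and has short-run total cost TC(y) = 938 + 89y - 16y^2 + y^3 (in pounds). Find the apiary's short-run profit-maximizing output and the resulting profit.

AVC = 89 - 16y + y^2 has its minimum £25 at y = 8; price £100 clears that bar, so the firm operates.
With MC = 89 - 32y + 3y^2, P = MC on the upward-sloping part at y* = 11.
TR = 100·11 = 1100. TC = 938 + 374 = 1312. Profit = 1100 − 1312 = -£212.
Shutting down would mean losing the fixed cost of £938, so operating at a loss of £212 is better by £726.

Profit = -£212 at y = 11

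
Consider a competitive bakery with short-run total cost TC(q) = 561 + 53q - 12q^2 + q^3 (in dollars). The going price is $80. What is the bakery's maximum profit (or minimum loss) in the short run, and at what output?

Profit = -$75 at q = 9

AVC = 53 - 12q + q^2 has its minimum $17 at q = 6; price $80 clears that bar, so the firm operates.
MC = 53 - 24q + 3q^2. Setting P = MC and taking the root on the rising branch gives q* = 9.
TR = 80·9 = 720. TC = 561 + 234 = 795. Profit = 720 − 795 = -$75.
By producing, the firm covers all variable cost plus $486 of fixed cost; shutting down would lose the full $561.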